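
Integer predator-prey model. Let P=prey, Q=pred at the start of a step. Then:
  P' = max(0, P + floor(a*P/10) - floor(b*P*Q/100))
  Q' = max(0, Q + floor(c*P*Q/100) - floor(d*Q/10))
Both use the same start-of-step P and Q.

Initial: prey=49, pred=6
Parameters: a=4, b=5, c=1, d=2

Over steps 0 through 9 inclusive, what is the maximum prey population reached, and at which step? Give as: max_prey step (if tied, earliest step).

Step 1: prey: 49+19-14=54; pred: 6+2-1=7
Step 2: prey: 54+21-18=57; pred: 7+3-1=9
Step 3: prey: 57+22-25=54; pred: 9+5-1=13
Step 4: prey: 54+21-35=40; pred: 13+7-2=18
Step 5: prey: 40+16-36=20; pred: 18+7-3=22
Step 6: prey: 20+8-22=6; pred: 22+4-4=22
Step 7: prey: 6+2-6=2; pred: 22+1-4=19
Step 8: prey: 2+0-1=1; pred: 19+0-3=16
Step 9: prey: 1+0-0=1; pred: 16+0-3=13
Max prey = 57 at step 2

Answer: 57 2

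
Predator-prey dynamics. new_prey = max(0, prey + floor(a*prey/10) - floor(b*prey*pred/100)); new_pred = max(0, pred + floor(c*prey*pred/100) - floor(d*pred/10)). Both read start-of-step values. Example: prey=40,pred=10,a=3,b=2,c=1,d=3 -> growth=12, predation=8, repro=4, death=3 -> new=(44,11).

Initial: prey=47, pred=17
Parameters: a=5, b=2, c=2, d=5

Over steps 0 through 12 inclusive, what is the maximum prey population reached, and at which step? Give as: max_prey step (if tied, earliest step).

Answer: 56 2

Derivation:
Step 1: prey: 47+23-15=55; pred: 17+15-8=24
Step 2: prey: 55+27-26=56; pred: 24+26-12=38
Step 3: prey: 56+28-42=42; pred: 38+42-19=61
Step 4: prey: 42+21-51=12; pred: 61+51-30=82
Step 5: prey: 12+6-19=0; pred: 82+19-41=60
Step 6: prey: 0+0-0=0; pred: 60+0-30=30
Step 7: prey: 0+0-0=0; pred: 30+0-15=15
Step 8: prey: 0+0-0=0; pred: 15+0-7=8
Step 9: prey: 0+0-0=0; pred: 8+0-4=4
Step 10: prey: 0+0-0=0; pred: 4+0-2=2
Step 11: prey: 0+0-0=0; pred: 2+0-1=1
Step 12: prey: 0+0-0=0; pred: 1+0-0=1
Max prey = 56 at step 2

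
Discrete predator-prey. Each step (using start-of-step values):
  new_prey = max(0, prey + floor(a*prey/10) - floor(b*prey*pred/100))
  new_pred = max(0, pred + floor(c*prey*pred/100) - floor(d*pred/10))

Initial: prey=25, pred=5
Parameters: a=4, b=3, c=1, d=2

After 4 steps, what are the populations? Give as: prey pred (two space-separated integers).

Answer: 61 8

Derivation:
Step 1: prey: 25+10-3=32; pred: 5+1-1=5
Step 2: prey: 32+12-4=40; pred: 5+1-1=5
Step 3: prey: 40+16-6=50; pred: 5+2-1=6
Step 4: prey: 50+20-9=61; pred: 6+3-1=8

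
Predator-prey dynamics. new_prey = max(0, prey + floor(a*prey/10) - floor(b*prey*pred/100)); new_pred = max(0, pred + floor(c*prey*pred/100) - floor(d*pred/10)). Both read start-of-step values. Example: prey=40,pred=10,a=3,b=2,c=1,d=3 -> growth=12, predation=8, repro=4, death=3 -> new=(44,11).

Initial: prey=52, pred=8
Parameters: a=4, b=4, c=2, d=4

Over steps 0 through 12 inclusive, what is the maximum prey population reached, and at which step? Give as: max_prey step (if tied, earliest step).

Answer: 56 1

Derivation:
Step 1: prey: 52+20-16=56; pred: 8+8-3=13
Step 2: prey: 56+22-29=49; pred: 13+14-5=22
Step 3: prey: 49+19-43=25; pred: 22+21-8=35
Step 4: prey: 25+10-35=0; pred: 35+17-14=38
Step 5: prey: 0+0-0=0; pred: 38+0-15=23
Step 6: prey: 0+0-0=0; pred: 23+0-9=14
Step 7: prey: 0+0-0=0; pred: 14+0-5=9
Step 8: prey: 0+0-0=0; pred: 9+0-3=6
Step 9: prey: 0+0-0=0; pred: 6+0-2=4
Step 10: prey: 0+0-0=0; pred: 4+0-1=3
Step 11: prey: 0+0-0=0; pred: 3+0-1=2
Step 12: prey: 0+0-0=0; pred: 2+0-0=2
Max prey = 56 at step 1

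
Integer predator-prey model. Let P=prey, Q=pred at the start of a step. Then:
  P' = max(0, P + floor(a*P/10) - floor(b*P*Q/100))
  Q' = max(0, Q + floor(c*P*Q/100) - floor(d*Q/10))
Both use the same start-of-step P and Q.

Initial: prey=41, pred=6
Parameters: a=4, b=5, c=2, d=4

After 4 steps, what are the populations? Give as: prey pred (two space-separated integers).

Step 1: prey: 41+16-12=45; pred: 6+4-2=8
Step 2: prey: 45+18-18=45; pred: 8+7-3=12
Step 3: prey: 45+18-27=36; pred: 12+10-4=18
Step 4: prey: 36+14-32=18; pred: 18+12-7=23

Answer: 18 23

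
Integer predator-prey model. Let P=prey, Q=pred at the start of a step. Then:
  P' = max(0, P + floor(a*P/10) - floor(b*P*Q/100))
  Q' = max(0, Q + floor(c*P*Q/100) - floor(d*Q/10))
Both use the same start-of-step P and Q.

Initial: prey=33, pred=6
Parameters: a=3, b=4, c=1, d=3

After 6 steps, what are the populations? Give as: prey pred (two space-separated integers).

Answer: 41 7

Derivation:
Step 1: prey: 33+9-7=35; pred: 6+1-1=6
Step 2: prey: 35+10-8=37; pred: 6+2-1=7
Step 3: prey: 37+11-10=38; pred: 7+2-2=7
Step 4: prey: 38+11-10=39; pred: 7+2-2=7
Step 5: prey: 39+11-10=40; pred: 7+2-2=7
Step 6: prey: 40+12-11=41; pred: 7+2-2=7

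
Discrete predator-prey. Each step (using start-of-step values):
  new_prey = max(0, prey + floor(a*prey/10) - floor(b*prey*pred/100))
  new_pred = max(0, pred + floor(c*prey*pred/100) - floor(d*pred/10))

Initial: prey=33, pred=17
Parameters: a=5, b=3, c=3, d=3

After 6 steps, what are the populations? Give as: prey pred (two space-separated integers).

Answer: 0 24

Derivation:
Step 1: prey: 33+16-16=33; pred: 17+16-5=28
Step 2: prey: 33+16-27=22; pred: 28+27-8=47
Step 3: prey: 22+11-31=2; pred: 47+31-14=64
Step 4: prey: 2+1-3=0; pred: 64+3-19=48
Step 5: prey: 0+0-0=0; pred: 48+0-14=34
Step 6: prey: 0+0-0=0; pred: 34+0-10=24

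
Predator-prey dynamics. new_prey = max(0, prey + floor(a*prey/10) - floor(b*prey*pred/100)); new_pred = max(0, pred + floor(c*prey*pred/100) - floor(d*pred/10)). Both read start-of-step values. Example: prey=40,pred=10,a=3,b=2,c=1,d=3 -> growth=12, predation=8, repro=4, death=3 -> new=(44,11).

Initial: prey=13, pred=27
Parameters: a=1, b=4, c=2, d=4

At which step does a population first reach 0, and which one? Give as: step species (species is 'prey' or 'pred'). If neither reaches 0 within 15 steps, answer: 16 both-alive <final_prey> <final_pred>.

Step 1: prey: 13+1-14=0; pred: 27+7-10=24
First extinction: prey at step 1

Answer: 1 prey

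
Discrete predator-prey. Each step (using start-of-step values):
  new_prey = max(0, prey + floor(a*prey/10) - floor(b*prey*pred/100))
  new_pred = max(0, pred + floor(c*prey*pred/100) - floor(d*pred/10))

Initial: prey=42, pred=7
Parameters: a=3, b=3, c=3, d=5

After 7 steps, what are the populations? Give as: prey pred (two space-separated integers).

Answer: 0 8

Derivation:
Step 1: prey: 42+12-8=46; pred: 7+8-3=12
Step 2: prey: 46+13-16=43; pred: 12+16-6=22
Step 3: prey: 43+12-28=27; pred: 22+28-11=39
Step 4: prey: 27+8-31=4; pred: 39+31-19=51
Step 5: prey: 4+1-6=0; pred: 51+6-25=32
Step 6: prey: 0+0-0=0; pred: 32+0-16=16
Step 7: prey: 0+0-0=0; pred: 16+0-8=8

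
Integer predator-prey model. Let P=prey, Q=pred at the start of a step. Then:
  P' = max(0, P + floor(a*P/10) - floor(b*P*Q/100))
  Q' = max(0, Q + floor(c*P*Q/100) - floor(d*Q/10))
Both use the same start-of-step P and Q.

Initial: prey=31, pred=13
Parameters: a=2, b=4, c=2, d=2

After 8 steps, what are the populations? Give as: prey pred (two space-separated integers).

Step 1: prey: 31+6-16=21; pred: 13+8-2=19
Step 2: prey: 21+4-15=10; pred: 19+7-3=23
Step 3: prey: 10+2-9=3; pred: 23+4-4=23
Step 4: prey: 3+0-2=1; pred: 23+1-4=20
Step 5: prey: 1+0-0=1; pred: 20+0-4=16
Step 6: prey: 1+0-0=1; pred: 16+0-3=13
Step 7: prey: 1+0-0=1; pred: 13+0-2=11
Step 8: prey: 1+0-0=1; pred: 11+0-2=9

Answer: 1 9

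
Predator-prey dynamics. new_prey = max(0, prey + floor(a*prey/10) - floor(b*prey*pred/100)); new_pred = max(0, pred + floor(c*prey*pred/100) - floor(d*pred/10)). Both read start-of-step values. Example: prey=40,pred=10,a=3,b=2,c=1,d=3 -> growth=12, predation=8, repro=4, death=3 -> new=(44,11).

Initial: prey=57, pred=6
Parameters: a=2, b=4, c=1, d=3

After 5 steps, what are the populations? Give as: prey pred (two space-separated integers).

Answer: 21 12

Derivation:
Step 1: prey: 57+11-13=55; pred: 6+3-1=8
Step 2: prey: 55+11-17=49; pred: 8+4-2=10
Step 3: prey: 49+9-19=39; pred: 10+4-3=11
Step 4: prey: 39+7-17=29; pred: 11+4-3=12
Step 5: prey: 29+5-13=21; pred: 12+3-3=12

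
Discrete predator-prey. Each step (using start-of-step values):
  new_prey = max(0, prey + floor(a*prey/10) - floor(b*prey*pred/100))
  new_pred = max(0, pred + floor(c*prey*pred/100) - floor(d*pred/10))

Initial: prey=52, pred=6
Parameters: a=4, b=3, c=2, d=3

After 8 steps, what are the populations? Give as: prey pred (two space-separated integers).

Step 1: prey: 52+20-9=63; pred: 6+6-1=11
Step 2: prey: 63+25-20=68; pred: 11+13-3=21
Step 3: prey: 68+27-42=53; pred: 21+28-6=43
Step 4: prey: 53+21-68=6; pred: 43+45-12=76
Step 5: prey: 6+2-13=0; pred: 76+9-22=63
Step 6: prey: 0+0-0=0; pred: 63+0-18=45
Step 7: prey: 0+0-0=0; pred: 45+0-13=32
Step 8: prey: 0+0-0=0; pred: 32+0-9=23

Answer: 0 23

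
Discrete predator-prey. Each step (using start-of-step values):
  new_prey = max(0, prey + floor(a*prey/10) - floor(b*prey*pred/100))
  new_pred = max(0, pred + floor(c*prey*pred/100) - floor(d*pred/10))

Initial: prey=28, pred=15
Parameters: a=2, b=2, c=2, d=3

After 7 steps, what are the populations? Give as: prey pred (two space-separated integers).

Answer: 5 16

Derivation:
Step 1: prey: 28+5-8=25; pred: 15+8-4=19
Step 2: prey: 25+5-9=21; pred: 19+9-5=23
Step 3: prey: 21+4-9=16; pred: 23+9-6=26
Step 4: prey: 16+3-8=11; pred: 26+8-7=27
Step 5: prey: 11+2-5=8; pred: 27+5-8=24
Step 6: prey: 8+1-3=6; pred: 24+3-7=20
Step 7: prey: 6+1-2=5; pred: 20+2-6=16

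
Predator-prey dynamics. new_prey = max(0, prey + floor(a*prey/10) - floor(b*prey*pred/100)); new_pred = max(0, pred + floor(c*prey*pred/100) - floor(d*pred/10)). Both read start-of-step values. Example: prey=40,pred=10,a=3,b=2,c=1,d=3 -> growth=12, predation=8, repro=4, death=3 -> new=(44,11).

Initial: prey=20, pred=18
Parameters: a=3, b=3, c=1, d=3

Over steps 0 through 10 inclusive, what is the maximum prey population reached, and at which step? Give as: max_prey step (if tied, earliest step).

Answer: 27 10

Derivation:
Step 1: prey: 20+6-10=16; pred: 18+3-5=16
Step 2: prey: 16+4-7=13; pred: 16+2-4=14
Step 3: prey: 13+3-5=11; pred: 14+1-4=11
Step 4: prey: 11+3-3=11; pred: 11+1-3=9
Step 5: prey: 11+3-2=12; pred: 9+0-2=7
Step 6: prey: 12+3-2=13; pred: 7+0-2=5
Step 7: prey: 13+3-1=15; pred: 5+0-1=4
Step 8: prey: 15+4-1=18; pred: 4+0-1=3
Step 9: prey: 18+5-1=22; pred: 3+0-0=3
Step 10: prey: 22+6-1=27; pred: 3+0-0=3
Max prey = 27 at step 10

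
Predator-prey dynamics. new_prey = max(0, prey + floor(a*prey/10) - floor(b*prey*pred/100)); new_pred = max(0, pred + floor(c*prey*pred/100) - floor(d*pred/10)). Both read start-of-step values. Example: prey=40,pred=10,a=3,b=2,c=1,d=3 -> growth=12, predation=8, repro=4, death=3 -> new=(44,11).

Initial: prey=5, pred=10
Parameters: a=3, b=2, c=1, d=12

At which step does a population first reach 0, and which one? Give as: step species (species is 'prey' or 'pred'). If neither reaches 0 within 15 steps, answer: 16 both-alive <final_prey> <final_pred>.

Step 1: prey: 5+1-1=5; pred: 10+0-12=0
First extinction: pred at step 1

Answer: 1 pred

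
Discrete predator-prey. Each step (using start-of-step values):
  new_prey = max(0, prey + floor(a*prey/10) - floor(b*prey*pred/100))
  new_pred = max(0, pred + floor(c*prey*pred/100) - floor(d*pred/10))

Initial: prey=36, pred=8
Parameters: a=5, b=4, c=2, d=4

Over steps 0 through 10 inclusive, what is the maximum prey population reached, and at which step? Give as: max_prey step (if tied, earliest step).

Step 1: prey: 36+18-11=43; pred: 8+5-3=10
Step 2: prey: 43+21-17=47; pred: 10+8-4=14
Step 3: prey: 47+23-26=44; pred: 14+13-5=22
Step 4: prey: 44+22-38=28; pred: 22+19-8=33
Step 5: prey: 28+14-36=6; pred: 33+18-13=38
Step 6: prey: 6+3-9=0; pred: 38+4-15=27
Step 7: prey: 0+0-0=0; pred: 27+0-10=17
Step 8: prey: 0+0-0=0; pred: 17+0-6=11
Step 9: prey: 0+0-0=0; pred: 11+0-4=7
Step 10: prey: 0+0-0=0; pred: 7+0-2=5
Max prey = 47 at step 2

Answer: 47 2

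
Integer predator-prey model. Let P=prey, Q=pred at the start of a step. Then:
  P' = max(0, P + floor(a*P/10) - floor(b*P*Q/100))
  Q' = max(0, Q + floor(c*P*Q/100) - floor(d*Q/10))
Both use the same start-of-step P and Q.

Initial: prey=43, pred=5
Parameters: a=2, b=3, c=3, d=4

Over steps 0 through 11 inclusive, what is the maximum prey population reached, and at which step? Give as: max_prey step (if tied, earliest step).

Answer: 45 1

Derivation:
Step 1: prey: 43+8-6=45; pred: 5+6-2=9
Step 2: prey: 45+9-12=42; pred: 9+12-3=18
Step 3: prey: 42+8-22=28; pred: 18+22-7=33
Step 4: prey: 28+5-27=6; pred: 33+27-13=47
Step 5: prey: 6+1-8=0; pred: 47+8-18=37
Step 6: prey: 0+0-0=0; pred: 37+0-14=23
Step 7: prey: 0+0-0=0; pred: 23+0-9=14
Step 8: prey: 0+0-0=0; pred: 14+0-5=9
Step 9: prey: 0+0-0=0; pred: 9+0-3=6
Step 10: prey: 0+0-0=0; pred: 6+0-2=4
Step 11: prey: 0+0-0=0; pred: 4+0-1=3
Max prey = 45 at step 1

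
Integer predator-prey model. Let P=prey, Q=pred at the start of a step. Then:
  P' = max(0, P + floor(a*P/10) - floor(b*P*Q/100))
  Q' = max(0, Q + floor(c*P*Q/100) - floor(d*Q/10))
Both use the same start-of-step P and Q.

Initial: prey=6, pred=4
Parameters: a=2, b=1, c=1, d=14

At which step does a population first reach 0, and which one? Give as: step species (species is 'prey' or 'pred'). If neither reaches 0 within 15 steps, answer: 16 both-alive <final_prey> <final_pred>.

Answer: 1 pred

Derivation:
Step 1: prey: 6+1-0=7; pred: 4+0-5=0
First extinction: pred at step 1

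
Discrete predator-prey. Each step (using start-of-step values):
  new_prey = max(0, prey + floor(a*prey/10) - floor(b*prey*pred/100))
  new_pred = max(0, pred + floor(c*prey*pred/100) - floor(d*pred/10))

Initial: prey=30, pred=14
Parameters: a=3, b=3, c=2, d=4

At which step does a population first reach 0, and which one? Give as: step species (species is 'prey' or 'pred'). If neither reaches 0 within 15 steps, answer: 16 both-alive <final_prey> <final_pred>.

Answer: 16 both-alive 31 3

Derivation:
Step 1: prey: 30+9-12=27; pred: 14+8-5=17
Step 2: prey: 27+8-13=22; pred: 17+9-6=20
Step 3: prey: 22+6-13=15; pred: 20+8-8=20
Step 4: prey: 15+4-9=10; pred: 20+6-8=18
Step 5: prey: 10+3-5=8; pred: 18+3-7=14
Step 6: prey: 8+2-3=7; pred: 14+2-5=11
Step 7: prey: 7+2-2=7; pred: 11+1-4=8
Step 8: prey: 7+2-1=8; pred: 8+1-3=6
Step 9: prey: 8+2-1=9; pred: 6+0-2=4
Step 10: prey: 9+2-1=10; pred: 4+0-1=3
Step 11: prey: 10+3-0=13; pred: 3+0-1=2
Step 12: prey: 13+3-0=16; pred: 2+0-0=2
Step 13: prey: 16+4-0=20; pred: 2+0-0=2
Step 14: prey: 20+6-1=25; pred: 2+0-0=2
Step 15: prey: 25+7-1=31; pred: 2+1-0=3
No extinction within 15 steps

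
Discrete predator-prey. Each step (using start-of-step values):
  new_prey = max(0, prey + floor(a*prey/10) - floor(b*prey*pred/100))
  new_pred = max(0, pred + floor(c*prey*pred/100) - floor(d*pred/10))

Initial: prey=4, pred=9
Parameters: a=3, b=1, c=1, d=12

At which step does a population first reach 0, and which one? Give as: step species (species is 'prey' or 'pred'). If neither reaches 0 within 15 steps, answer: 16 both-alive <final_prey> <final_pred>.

Answer: 1 pred

Derivation:
Step 1: prey: 4+1-0=5; pred: 9+0-10=0
First extinction: pred at step 1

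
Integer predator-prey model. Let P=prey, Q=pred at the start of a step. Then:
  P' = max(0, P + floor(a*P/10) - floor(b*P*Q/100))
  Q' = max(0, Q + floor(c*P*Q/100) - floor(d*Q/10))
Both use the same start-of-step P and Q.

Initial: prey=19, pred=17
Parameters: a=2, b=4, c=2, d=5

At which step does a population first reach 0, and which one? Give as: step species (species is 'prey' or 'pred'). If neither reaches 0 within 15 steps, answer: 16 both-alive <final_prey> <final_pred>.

Step 1: prey: 19+3-12=10; pred: 17+6-8=15
Step 2: prey: 10+2-6=6; pred: 15+3-7=11
Step 3: prey: 6+1-2=5; pred: 11+1-5=7
Step 4: prey: 5+1-1=5; pred: 7+0-3=4
Step 5: prey: 5+1-0=6; pred: 4+0-2=2
Step 6: prey: 6+1-0=7; pred: 2+0-1=1
Step 7: prey: 7+1-0=8; pred: 1+0-0=1
Step 8: prey: 8+1-0=9; pred: 1+0-0=1
Step 9: prey: 9+1-0=10; pred: 1+0-0=1
Step 10: prey: 10+2-0=12; pred: 1+0-0=1
Step 11: prey: 12+2-0=14; pred: 1+0-0=1
Step 12: prey: 14+2-0=16; pred: 1+0-0=1
Step 13: prey: 16+3-0=19; pred: 1+0-0=1
Step 14: prey: 19+3-0=22; pred: 1+0-0=1
Step 15: prey: 22+4-0=26; pred: 1+0-0=1
No extinction within 15 steps

Answer: 16 both-alive 26 1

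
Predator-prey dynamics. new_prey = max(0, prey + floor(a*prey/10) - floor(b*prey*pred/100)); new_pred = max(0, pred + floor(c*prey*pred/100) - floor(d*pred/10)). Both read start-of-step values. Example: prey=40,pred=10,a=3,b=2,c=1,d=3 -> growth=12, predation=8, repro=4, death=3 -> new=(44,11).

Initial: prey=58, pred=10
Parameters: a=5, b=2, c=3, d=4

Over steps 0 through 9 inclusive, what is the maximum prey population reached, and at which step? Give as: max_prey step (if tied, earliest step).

Step 1: prey: 58+29-11=76; pred: 10+17-4=23
Step 2: prey: 76+38-34=80; pred: 23+52-9=66
Step 3: prey: 80+40-105=15; pred: 66+158-26=198
Step 4: prey: 15+7-59=0; pred: 198+89-79=208
Step 5: prey: 0+0-0=0; pred: 208+0-83=125
Step 6: prey: 0+0-0=0; pred: 125+0-50=75
Step 7: prey: 0+0-0=0; pred: 75+0-30=45
Step 8: prey: 0+0-0=0; pred: 45+0-18=27
Step 9: prey: 0+0-0=0; pred: 27+0-10=17
Max prey = 80 at step 2

Answer: 80 2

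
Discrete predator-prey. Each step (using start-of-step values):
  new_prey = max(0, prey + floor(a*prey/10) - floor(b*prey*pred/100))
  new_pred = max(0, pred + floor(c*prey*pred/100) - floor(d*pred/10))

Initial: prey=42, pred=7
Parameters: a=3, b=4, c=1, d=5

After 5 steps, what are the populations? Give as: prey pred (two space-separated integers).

Answer: 60 5

Derivation:
Step 1: prey: 42+12-11=43; pred: 7+2-3=6
Step 2: prey: 43+12-10=45; pred: 6+2-3=5
Step 3: prey: 45+13-9=49; pred: 5+2-2=5
Step 4: prey: 49+14-9=54; pred: 5+2-2=5
Step 5: prey: 54+16-10=60; pred: 5+2-2=5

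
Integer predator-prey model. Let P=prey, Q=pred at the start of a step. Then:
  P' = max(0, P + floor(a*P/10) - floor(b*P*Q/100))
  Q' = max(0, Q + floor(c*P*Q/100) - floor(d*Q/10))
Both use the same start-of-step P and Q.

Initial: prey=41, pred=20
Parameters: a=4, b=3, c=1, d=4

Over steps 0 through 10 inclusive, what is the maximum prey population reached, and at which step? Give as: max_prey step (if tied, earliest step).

Step 1: prey: 41+16-24=33; pred: 20+8-8=20
Step 2: prey: 33+13-19=27; pred: 20+6-8=18
Step 3: prey: 27+10-14=23; pred: 18+4-7=15
Step 4: prey: 23+9-10=22; pred: 15+3-6=12
Step 5: prey: 22+8-7=23; pred: 12+2-4=10
Step 6: prey: 23+9-6=26; pred: 10+2-4=8
Step 7: prey: 26+10-6=30; pred: 8+2-3=7
Step 8: prey: 30+12-6=36; pred: 7+2-2=7
Step 9: prey: 36+14-7=43; pred: 7+2-2=7
Step 10: prey: 43+17-9=51; pred: 7+3-2=8
Max prey = 51 at step 10

Answer: 51 10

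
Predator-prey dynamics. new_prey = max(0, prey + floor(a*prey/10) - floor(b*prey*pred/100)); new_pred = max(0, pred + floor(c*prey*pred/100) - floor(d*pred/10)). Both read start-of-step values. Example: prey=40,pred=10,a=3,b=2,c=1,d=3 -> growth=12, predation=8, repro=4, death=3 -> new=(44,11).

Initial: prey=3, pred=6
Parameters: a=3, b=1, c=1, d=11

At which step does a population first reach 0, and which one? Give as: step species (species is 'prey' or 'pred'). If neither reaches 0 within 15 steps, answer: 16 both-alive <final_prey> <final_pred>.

Step 1: prey: 3+0-0=3; pred: 6+0-6=0
First extinction: pred at step 1

Answer: 1 pred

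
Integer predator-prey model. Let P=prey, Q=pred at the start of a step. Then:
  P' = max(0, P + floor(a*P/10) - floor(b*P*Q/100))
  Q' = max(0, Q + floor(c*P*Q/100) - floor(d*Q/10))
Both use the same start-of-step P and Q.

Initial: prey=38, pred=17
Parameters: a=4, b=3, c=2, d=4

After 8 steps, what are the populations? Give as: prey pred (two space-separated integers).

Step 1: prey: 38+15-19=34; pred: 17+12-6=23
Step 2: prey: 34+13-23=24; pred: 23+15-9=29
Step 3: prey: 24+9-20=13; pred: 29+13-11=31
Step 4: prey: 13+5-12=6; pred: 31+8-12=27
Step 5: prey: 6+2-4=4; pred: 27+3-10=20
Step 6: prey: 4+1-2=3; pred: 20+1-8=13
Step 7: prey: 3+1-1=3; pred: 13+0-5=8
Step 8: prey: 3+1-0=4; pred: 8+0-3=5

Answer: 4 5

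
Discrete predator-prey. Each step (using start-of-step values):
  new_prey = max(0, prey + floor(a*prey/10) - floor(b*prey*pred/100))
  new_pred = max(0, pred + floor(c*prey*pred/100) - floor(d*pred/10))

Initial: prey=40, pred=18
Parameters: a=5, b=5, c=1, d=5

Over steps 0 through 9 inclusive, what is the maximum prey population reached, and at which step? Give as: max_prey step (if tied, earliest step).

Answer: 97 9

Derivation:
Step 1: prey: 40+20-36=24; pred: 18+7-9=16
Step 2: prey: 24+12-19=17; pred: 16+3-8=11
Step 3: prey: 17+8-9=16; pred: 11+1-5=7
Step 4: prey: 16+8-5=19; pred: 7+1-3=5
Step 5: prey: 19+9-4=24; pred: 5+0-2=3
Step 6: prey: 24+12-3=33; pred: 3+0-1=2
Step 7: prey: 33+16-3=46; pred: 2+0-1=1
Step 8: prey: 46+23-2=67; pred: 1+0-0=1
Step 9: prey: 67+33-3=97; pred: 1+0-0=1
Max prey = 97 at step 9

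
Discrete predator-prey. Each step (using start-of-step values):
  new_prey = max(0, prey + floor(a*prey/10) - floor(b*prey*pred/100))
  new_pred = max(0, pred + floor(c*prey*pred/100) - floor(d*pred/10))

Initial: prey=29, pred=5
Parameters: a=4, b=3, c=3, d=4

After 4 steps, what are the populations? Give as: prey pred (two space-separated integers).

Step 1: prey: 29+11-4=36; pred: 5+4-2=7
Step 2: prey: 36+14-7=43; pred: 7+7-2=12
Step 3: prey: 43+17-15=45; pred: 12+15-4=23
Step 4: prey: 45+18-31=32; pred: 23+31-9=45

Answer: 32 45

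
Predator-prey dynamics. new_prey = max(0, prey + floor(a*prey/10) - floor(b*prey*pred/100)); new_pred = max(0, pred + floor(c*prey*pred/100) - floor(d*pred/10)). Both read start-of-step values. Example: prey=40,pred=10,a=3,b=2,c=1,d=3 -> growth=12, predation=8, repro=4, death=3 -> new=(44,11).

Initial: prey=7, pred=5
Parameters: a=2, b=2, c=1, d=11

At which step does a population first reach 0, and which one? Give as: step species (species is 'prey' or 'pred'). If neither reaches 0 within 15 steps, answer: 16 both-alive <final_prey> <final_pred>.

Answer: 1 pred

Derivation:
Step 1: prey: 7+1-0=8; pred: 5+0-5=0
First extinction: pred at step 1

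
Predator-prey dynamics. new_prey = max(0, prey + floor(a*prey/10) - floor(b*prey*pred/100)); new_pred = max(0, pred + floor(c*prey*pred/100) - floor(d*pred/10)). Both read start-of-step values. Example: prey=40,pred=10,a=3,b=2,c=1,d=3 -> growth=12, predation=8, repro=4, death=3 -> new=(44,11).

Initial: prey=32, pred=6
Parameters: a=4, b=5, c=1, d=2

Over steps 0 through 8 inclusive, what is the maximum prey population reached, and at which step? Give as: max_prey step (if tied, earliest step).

Step 1: prey: 32+12-9=35; pred: 6+1-1=6
Step 2: prey: 35+14-10=39; pred: 6+2-1=7
Step 3: prey: 39+15-13=41; pred: 7+2-1=8
Step 4: prey: 41+16-16=41; pred: 8+3-1=10
Step 5: prey: 41+16-20=37; pred: 10+4-2=12
Step 6: prey: 37+14-22=29; pred: 12+4-2=14
Step 7: prey: 29+11-20=20; pred: 14+4-2=16
Step 8: prey: 20+8-16=12; pred: 16+3-3=16
Max prey = 41 at step 3

Answer: 41 3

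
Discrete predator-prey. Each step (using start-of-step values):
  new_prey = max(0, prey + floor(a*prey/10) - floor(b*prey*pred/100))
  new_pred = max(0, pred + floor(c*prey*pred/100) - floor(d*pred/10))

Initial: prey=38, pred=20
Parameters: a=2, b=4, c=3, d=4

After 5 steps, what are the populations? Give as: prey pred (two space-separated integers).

Answer: 0 9

Derivation:
Step 1: prey: 38+7-30=15; pred: 20+22-8=34
Step 2: prey: 15+3-20=0; pred: 34+15-13=36
Step 3: prey: 0+0-0=0; pred: 36+0-14=22
Step 4: prey: 0+0-0=0; pred: 22+0-8=14
Step 5: prey: 0+0-0=0; pred: 14+0-5=9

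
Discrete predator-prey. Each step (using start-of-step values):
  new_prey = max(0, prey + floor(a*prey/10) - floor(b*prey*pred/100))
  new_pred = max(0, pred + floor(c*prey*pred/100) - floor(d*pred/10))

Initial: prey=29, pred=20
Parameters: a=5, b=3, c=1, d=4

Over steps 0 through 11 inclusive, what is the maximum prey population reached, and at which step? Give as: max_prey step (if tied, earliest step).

Answer: 87 10

Derivation:
Step 1: prey: 29+14-17=26; pred: 20+5-8=17
Step 2: prey: 26+13-13=26; pred: 17+4-6=15
Step 3: prey: 26+13-11=28; pred: 15+3-6=12
Step 4: prey: 28+14-10=32; pred: 12+3-4=11
Step 5: prey: 32+16-10=38; pred: 11+3-4=10
Step 6: prey: 38+19-11=46; pred: 10+3-4=9
Step 7: prey: 46+23-12=57; pred: 9+4-3=10
Step 8: prey: 57+28-17=68; pred: 10+5-4=11
Step 9: prey: 68+34-22=80; pred: 11+7-4=14
Step 10: prey: 80+40-33=87; pred: 14+11-5=20
Step 11: prey: 87+43-52=78; pred: 20+17-8=29
Max prey = 87 at step 10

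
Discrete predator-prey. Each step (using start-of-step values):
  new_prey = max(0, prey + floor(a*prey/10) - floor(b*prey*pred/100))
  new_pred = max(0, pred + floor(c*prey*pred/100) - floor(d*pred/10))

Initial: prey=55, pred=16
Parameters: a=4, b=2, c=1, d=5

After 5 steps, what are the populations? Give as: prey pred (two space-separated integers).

Answer: 65 27

Derivation:
Step 1: prey: 55+22-17=60; pred: 16+8-8=16
Step 2: prey: 60+24-19=65; pred: 16+9-8=17
Step 3: prey: 65+26-22=69; pred: 17+11-8=20
Step 4: prey: 69+27-27=69; pred: 20+13-10=23
Step 5: prey: 69+27-31=65; pred: 23+15-11=27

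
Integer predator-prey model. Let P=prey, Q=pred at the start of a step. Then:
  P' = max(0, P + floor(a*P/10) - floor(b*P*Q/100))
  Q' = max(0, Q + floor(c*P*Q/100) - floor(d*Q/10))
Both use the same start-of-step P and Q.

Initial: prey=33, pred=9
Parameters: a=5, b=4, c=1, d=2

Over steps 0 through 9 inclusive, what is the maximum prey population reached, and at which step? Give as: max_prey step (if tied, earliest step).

Step 1: prey: 33+16-11=38; pred: 9+2-1=10
Step 2: prey: 38+19-15=42; pred: 10+3-2=11
Step 3: prey: 42+21-18=45; pred: 11+4-2=13
Step 4: prey: 45+22-23=44; pred: 13+5-2=16
Step 5: prey: 44+22-28=38; pred: 16+7-3=20
Step 6: prey: 38+19-30=27; pred: 20+7-4=23
Step 7: prey: 27+13-24=16; pred: 23+6-4=25
Step 8: prey: 16+8-16=8; pred: 25+4-5=24
Step 9: prey: 8+4-7=5; pred: 24+1-4=21
Max prey = 45 at step 3

Answer: 45 3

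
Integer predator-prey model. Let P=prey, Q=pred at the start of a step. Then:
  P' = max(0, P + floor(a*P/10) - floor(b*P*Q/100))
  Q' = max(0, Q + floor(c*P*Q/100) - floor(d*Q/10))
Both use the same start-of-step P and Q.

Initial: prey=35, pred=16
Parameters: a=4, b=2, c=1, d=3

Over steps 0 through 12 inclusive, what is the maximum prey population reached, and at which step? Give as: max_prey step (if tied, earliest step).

Step 1: prey: 35+14-11=38; pred: 16+5-4=17
Step 2: prey: 38+15-12=41; pred: 17+6-5=18
Step 3: prey: 41+16-14=43; pred: 18+7-5=20
Step 4: prey: 43+17-17=43; pred: 20+8-6=22
Step 5: prey: 43+17-18=42; pred: 22+9-6=25
Step 6: prey: 42+16-21=37; pred: 25+10-7=28
Step 7: prey: 37+14-20=31; pred: 28+10-8=30
Step 8: prey: 31+12-18=25; pred: 30+9-9=30
Step 9: prey: 25+10-15=20; pred: 30+7-9=28
Step 10: prey: 20+8-11=17; pred: 28+5-8=25
Step 11: prey: 17+6-8=15; pred: 25+4-7=22
Step 12: prey: 15+6-6=15; pred: 22+3-6=19
Max prey = 43 at step 3

Answer: 43 3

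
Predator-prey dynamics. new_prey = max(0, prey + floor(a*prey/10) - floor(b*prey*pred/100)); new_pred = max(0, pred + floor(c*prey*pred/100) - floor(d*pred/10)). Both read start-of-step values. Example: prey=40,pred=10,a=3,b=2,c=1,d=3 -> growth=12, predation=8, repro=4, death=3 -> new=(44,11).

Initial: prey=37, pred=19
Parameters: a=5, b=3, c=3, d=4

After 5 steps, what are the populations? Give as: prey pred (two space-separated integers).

Step 1: prey: 37+18-21=34; pred: 19+21-7=33
Step 2: prey: 34+17-33=18; pred: 33+33-13=53
Step 3: prey: 18+9-28=0; pred: 53+28-21=60
Step 4: prey: 0+0-0=0; pred: 60+0-24=36
Step 5: prey: 0+0-0=0; pred: 36+0-14=22

Answer: 0 22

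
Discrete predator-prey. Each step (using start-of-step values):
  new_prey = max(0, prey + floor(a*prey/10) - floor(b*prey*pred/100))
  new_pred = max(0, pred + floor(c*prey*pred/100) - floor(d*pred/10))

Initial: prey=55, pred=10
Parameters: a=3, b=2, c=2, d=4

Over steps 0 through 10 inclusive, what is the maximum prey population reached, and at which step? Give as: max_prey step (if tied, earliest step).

Step 1: prey: 55+16-11=60; pred: 10+11-4=17
Step 2: prey: 60+18-20=58; pred: 17+20-6=31
Step 3: prey: 58+17-35=40; pred: 31+35-12=54
Step 4: prey: 40+12-43=9; pred: 54+43-21=76
Step 5: prey: 9+2-13=0; pred: 76+13-30=59
Step 6: prey: 0+0-0=0; pred: 59+0-23=36
Step 7: prey: 0+0-0=0; pred: 36+0-14=22
Step 8: prey: 0+0-0=0; pred: 22+0-8=14
Step 9: prey: 0+0-0=0; pred: 14+0-5=9
Step 10: prey: 0+0-0=0; pred: 9+0-3=6
Max prey = 60 at step 1

Answer: 60 1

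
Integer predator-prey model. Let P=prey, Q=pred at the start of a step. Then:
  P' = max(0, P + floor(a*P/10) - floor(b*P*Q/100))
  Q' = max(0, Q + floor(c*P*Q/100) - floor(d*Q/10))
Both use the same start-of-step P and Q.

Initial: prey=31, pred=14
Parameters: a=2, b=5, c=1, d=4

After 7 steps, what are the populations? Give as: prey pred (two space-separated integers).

Step 1: prey: 31+6-21=16; pred: 14+4-5=13
Step 2: prey: 16+3-10=9; pred: 13+2-5=10
Step 3: prey: 9+1-4=6; pred: 10+0-4=6
Step 4: prey: 6+1-1=6; pred: 6+0-2=4
Step 5: prey: 6+1-1=6; pred: 4+0-1=3
Step 6: prey: 6+1-0=7; pred: 3+0-1=2
Step 7: prey: 7+1-0=8; pred: 2+0-0=2

Answer: 8 2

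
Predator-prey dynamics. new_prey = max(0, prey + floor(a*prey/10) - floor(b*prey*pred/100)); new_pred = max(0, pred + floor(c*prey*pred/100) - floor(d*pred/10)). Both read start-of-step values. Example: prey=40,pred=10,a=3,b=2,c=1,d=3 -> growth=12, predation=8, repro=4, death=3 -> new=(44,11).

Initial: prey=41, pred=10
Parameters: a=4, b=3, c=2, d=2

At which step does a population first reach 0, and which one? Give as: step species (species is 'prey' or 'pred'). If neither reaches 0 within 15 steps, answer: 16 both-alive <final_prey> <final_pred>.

Answer: 5 prey

Derivation:
Step 1: prey: 41+16-12=45; pred: 10+8-2=16
Step 2: prey: 45+18-21=42; pred: 16+14-3=27
Step 3: prey: 42+16-34=24; pred: 27+22-5=44
Step 4: prey: 24+9-31=2; pred: 44+21-8=57
Step 5: prey: 2+0-3=0; pred: 57+2-11=48
First extinction: prey at step 5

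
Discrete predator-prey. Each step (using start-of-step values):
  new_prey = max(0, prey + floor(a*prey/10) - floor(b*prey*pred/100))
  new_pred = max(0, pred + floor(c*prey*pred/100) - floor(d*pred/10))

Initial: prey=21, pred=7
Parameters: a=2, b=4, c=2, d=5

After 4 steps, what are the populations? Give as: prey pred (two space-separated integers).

Step 1: prey: 21+4-5=20; pred: 7+2-3=6
Step 2: prey: 20+4-4=20; pred: 6+2-3=5
Step 3: prey: 20+4-4=20; pred: 5+2-2=5
Step 4: prey: 20+4-4=20; pred: 5+2-2=5

Answer: 20 5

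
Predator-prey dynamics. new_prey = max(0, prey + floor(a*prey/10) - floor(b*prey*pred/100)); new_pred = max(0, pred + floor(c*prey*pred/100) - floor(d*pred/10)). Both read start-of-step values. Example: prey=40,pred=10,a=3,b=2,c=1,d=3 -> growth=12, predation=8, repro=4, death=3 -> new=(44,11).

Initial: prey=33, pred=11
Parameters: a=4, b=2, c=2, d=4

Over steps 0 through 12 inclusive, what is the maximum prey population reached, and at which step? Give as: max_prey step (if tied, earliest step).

Step 1: prey: 33+13-7=39; pred: 11+7-4=14
Step 2: prey: 39+15-10=44; pred: 14+10-5=19
Step 3: prey: 44+17-16=45; pred: 19+16-7=28
Step 4: prey: 45+18-25=38; pred: 28+25-11=42
Step 5: prey: 38+15-31=22; pred: 42+31-16=57
Step 6: prey: 22+8-25=5; pred: 57+25-22=60
Step 7: prey: 5+2-6=1; pred: 60+6-24=42
Step 8: prey: 1+0-0=1; pred: 42+0-16=26
Step 9: prey: 1+0-0=1; pred: 26+0-10=16
Step 10: prey: 1+0-0=1; pred: 16+0-6=10
Step 11: prey: 1+0-0=1; pred: 10+0-4=6
Step 12: prey: 1+0-0=1; pred: 6+0-2=4
Max prey = 45 at step 3

Answer: 45 3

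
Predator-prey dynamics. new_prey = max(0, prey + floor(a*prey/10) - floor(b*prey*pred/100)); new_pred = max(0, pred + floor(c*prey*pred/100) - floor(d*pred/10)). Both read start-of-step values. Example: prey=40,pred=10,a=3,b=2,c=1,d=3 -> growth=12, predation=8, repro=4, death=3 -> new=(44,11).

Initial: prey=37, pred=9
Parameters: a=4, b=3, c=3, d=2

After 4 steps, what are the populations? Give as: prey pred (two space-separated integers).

Step 1: prey: 37+14-9=42; pred: 9+9-1=17
Step 2: prey: 42+16-21=37; pred: 17+21-3=35
Step 3: prey: 37+14-38=13; pred: 35+38-7=66
Step 4: prey: 13+5-25=0; pred: 66+25-13=78

Answer: 0 78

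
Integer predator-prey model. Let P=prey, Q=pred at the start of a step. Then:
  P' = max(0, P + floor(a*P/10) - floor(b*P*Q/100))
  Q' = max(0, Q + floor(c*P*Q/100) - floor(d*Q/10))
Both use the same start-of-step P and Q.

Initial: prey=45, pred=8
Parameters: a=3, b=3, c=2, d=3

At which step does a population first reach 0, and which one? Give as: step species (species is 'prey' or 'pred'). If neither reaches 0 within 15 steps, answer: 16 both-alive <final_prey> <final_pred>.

Answer: 5 prey

Derivation:
Step 1: prey: 45+13-10=48; pred: 8+7-2=13
Step 2: prey: 48+14-18=44; pred: 13+12-3=22
Step 3: prey: 44+13-29=28; pred: 22+19-6=35
Step 4: prey: 28+8-29=7; pred: 35+19-10=44
Step 5: prey: 7+2-9=0; pred: 44+6-13=37
First extinction: prey at step 5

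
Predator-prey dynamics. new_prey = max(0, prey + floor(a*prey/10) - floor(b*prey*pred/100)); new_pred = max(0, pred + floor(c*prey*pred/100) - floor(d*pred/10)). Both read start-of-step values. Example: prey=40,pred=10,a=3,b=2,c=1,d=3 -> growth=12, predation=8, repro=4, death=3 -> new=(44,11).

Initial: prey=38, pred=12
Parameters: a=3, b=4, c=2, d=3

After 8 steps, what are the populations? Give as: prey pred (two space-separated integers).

Step 1: prey: 38+11-18=31; pred: 12+9-3=18
Step 2: prey: 31+9-22=18; pred: 18+11-5=24
Step 3: prey: 18+5-17=6; pred: 24+8-7=25
Step 4: prey: 6+1-6=1; pred: 25+3-7=21
Step 5: prey: 1+0-0=1; pred: 21+0-6=15
Step 6: prey: 1+0-0=1; pred: 15+0-4=11
Step 7: prey: 1+0-0=1; pred: 11+0-3=8
Step 8: prey: 1+0-0=1; pred: 8+0-2=6

Answer: 1 6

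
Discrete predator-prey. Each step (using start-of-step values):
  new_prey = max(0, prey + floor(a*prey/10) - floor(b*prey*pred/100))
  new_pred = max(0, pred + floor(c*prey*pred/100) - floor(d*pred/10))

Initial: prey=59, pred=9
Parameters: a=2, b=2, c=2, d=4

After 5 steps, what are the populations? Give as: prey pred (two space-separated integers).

Answer: 0 45

Derivation:
Step 1: prey: 59+11-10=60; pred: 9+10-3=16
Step 2: prey: 60+12-19=53; pred: 16+19-6=29
Step 3: prey: 53+10-30=33; pred: 29+30-11=48
Step 4: prey: 33+6-31=8; pred: 48+31-19=60
Step 5: prey: 8+1-9=0; pred: 60+9-24=45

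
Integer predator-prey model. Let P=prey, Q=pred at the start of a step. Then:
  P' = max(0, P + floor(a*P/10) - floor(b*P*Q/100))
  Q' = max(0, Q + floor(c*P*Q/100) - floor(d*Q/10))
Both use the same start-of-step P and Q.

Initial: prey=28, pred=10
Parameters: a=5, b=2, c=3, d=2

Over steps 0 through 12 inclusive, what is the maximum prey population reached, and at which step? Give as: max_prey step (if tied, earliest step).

Step 1: prey: 28+14-5=37; pred: 10+8-2=16
Step 2: prey: 37+18-11=44; pred: 16+17-3=30
Step 3: prey: 44+22-26=40; pred: 30+39-6=63
Step 4: prey: 40+20-50=10; pred: 63+75-12=126
Step 5: prey: 10+5-25=0; pred: 126+37-25=138
Step 6: prey: 0+0-0=0; pred: 138+0-27=111
Step 7: prey: 0+0-0=0; pred: 111+0-22=89
Step 8: prey: 0+0-0=0; pred: 89+0-17=72
Step 9: prey: 0+0-0=0; pred: 72+0-14=58
Step 10: prey: 0+0-0=0; pred: 58+0-11=47
Step 11: prey: 0+0-0=0; pred: 47+0-9=38
Step 12: prey: 0+0-0=0; pred: 38+0-7=31
Max prey = 44 at step 2

Answer: 44 2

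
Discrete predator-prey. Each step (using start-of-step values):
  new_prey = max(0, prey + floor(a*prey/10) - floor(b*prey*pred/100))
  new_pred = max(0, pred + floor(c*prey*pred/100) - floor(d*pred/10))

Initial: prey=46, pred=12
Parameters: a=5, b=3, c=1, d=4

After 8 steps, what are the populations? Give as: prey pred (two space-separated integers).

Answer: 15 25

Derivation:
Step 1: prey: 46+23-16=53; pred: 12+5-4=13
Step 2: prey: 53+26-20=59; pred: 13+6-5=14
Step 3: prey: 59+29-24=64; pred: 14+8-5=17
Step 4: prey: 64+32-32=64; pred: 17+10-6=21
Step 5: prey: 64+32-40=56; pred: 21+13-8=26
Step 6: prey: 56+28-43=41; pred: 26+14-10=30
Step 7: prey: 41+20-36=25; pred: 30+12-12=30
Step 8: prey: 25+12-22=15; pred: 30+7-12=25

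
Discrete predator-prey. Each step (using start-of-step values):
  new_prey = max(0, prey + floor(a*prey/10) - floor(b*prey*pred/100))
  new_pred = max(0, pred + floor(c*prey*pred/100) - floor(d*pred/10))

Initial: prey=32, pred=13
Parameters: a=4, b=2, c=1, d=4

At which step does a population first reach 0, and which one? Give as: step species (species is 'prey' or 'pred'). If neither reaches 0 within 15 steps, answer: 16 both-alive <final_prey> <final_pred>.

Answer: 16 both-alive 11 10

Derivation:
Step 1: prey: 32+12-8=36; pred: 13+4-5=12
Step 2: prey: 36+14-8=42; pred: 12+4-4=12
Step 3: prey: 42+16-10=48; pred: 12+5-4=13
Step 4: prey: 48+19-12=55; pred: 13+6-5=14
Step 5: prey: 55+22-15=62; pred: 14+7-5=16
Step 6: prey: 62+24-19=67; pred: 16+9-6=19
Step 7: prey: 67+26-25=68; pred: 19+12-7=24
Step 8: prey: 68+27-32=63; pred: 24+16-9=31
Step 9: prey: 63+25-39=49; pred: 31+19-12=38
Step 10: prey: 49+19-37=31; pred: 38+18-15=41
Step 11: prey: 31+12-25=18; pred: 41+12-16=37
Step 12: prey: 18+7-13=12; pred: 37+6-14=29
Step 13: prey: 12+4-6=10; pred: 29+3-11=21
Step 14: prey: 10+4-4=10; pred: 21+2-8=15
Step 15: prey: 10+4-3=11; pred: 15+1-6=10
No extinction within 15 steps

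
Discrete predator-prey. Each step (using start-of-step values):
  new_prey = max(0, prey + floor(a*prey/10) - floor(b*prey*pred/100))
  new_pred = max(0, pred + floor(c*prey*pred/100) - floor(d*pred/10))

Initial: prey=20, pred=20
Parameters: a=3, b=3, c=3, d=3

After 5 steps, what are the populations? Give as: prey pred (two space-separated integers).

Step 1: prey: 20+6-12=14; pred: 20+12-6=26
Step 2: prey: 14+4-10=8; pred: 26+10-7=29
Step 3: prey: 8+2-6=4; pred: 29+6-8=27
Step 4: prey: 4+1-3=2; pred: 27+3-8=22
Step 5: prey: 2+0-1=1; pred: 22+1-6=17

Answer: 1 17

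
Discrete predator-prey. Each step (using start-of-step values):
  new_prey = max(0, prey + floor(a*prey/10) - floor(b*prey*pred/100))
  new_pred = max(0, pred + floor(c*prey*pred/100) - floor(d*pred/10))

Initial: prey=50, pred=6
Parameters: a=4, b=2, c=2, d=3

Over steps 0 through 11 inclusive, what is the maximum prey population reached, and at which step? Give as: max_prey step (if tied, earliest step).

Answer: 75 2

Derivation:
Step 1: prey: 50+20-6=64; pred: 6+6-1=11
Step 2: prey: 64+25-14=75; pred: 11+14-3=22
Step 3: prey: 75+30-33=72; pred: 22+33-6=49
Step 4: prey: 72+28-70=30; pred: 49+70-14=105
Step 5: prey: 30+12-63=0; pred: 105+63-31=137
Step 6: prey: 0+0-0=0; pred: 137+0-41=96
Step 7: prey: 0+0-0=0; pred: 96+0-28=68
Step 8: prey: 0+0-0=0; pred: 68+0-20=48
Step 9: prey: 0+0-0=0; pred: 48+0-14=34
Step 10: prey: 0+0-0=0; pred: 34+0-10=24
Step 11: prey: 0+0-0=0; pred: 24+0-7=17
Max prey = 75 at step 2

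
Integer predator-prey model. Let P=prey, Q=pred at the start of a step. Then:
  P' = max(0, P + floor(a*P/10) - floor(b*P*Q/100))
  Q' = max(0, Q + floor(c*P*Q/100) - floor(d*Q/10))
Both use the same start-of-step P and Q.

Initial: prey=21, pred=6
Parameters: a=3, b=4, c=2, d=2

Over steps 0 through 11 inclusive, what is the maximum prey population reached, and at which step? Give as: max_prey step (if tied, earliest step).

Answer: 22 1

Derivation:
Step 1: prey: 21+6-5=22; pred: 6+2-1=7
Step 2: prey: 22+6-6=22; pred: 7+3-1=9
Step 3: prey: 22+6-7=21; pred: 9+3-1=11
Step 4: prey: 21+6-9=18; pred: 11+4-2=13
Step 5: prey: 18+5-9=14; pred: 13+4-2=15
Step 6: prey: 14+4-8=10; pred: 15+4-3=16
Step 7: prey: 10+3-6=7; pred: 16+3-3=16
Step 8: prey: 7+2-4=5; pred: 16+2-3=15
Step 9: prey: 5+1-3=3; pred: 15+1-3=13
Step 10: prey: 3+0-1=2; pred: 13+0-2=11
Step 11: prey: 2+0-0=2; pred: 11+0-2=9
Max prey = 22 at step 1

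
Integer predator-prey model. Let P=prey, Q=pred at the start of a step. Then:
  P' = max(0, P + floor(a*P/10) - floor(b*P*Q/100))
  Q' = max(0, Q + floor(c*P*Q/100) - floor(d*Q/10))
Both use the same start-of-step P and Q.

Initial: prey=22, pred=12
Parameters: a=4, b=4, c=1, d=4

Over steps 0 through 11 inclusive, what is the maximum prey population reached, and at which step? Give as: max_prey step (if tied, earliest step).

Answer: 100 11

Derivation:
Step 1: prey: 22+8-10=20; pred: 12+2-4=10
Step 2: prey: 20+8-8=20; pred: 10+2-4=8
Step 3: prey: 20+8-6=22; pred: 8+1-3=6
Step 4: prey: 22+8-5=25; pred: 6+1-2=5
Step 5: prey: 25+10-5=30; pred: 5+1-2=4
Step 6: prey: 30+12-4=38; pred: 4+1-1=4
Step 7: prey: 38+15-6=47; pred: 4+1-1=4
Step 8: prey: 47+18-7=58; pred: 4+1-1=4
Step 9: prey: 58+23-9=72; pred: 4+2-1=5
Step 10: prey: 72+28-14=86; pred: 5+3-2=6
Step 11: prey: 86+34-20=100; pred: 6+5-2=9
Max prey = 100 at step 11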